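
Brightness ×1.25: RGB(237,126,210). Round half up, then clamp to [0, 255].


Multiply each channel by 1.25, round half up, clamp to [0, 255]
R: 237×1.25 = 296.25 → round → 296 → clamp → 255
G: 126×1.25 = 157.5 → round → 158
B: 210×1.25 = 262.5 → round → 263 → clamp → 255
= RGB(255, 158, 255)


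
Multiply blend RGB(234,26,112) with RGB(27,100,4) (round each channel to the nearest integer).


Multiply: C = A×B/255, rounded to nearest integer
R: 234×27/255 = 6318/255 ≈ 24.776 → 25
G: 26×100/255 = 2600/255 ≈ 10.196 → 10
B: 112×4/255 = 448/255 ≈ 1.757 → 2
= RGB(25, 10, 2)


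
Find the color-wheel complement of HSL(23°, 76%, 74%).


Complement = opposite side of color wheel = hue + 180°
H' = (23 + 180) mod 360 = 203°
S and L unchanged.
= HSL(203°, 76%, 74%)


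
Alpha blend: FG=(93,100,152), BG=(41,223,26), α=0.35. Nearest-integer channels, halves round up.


C = α×F + (1-α)×B, with 1-α = 0.65
R: 0.35×93 + 0.65×41 = 32.55 + 26.65 = 59.20 → 59
G: 0.35×100 + 0.65×223 = 35.00 + 144.95 = 179.95 → 180
B: 0.35×152 + 0.65×26 = 53.20 + 16.90 = 70.10 → 70
= RGB(59, 180, 70)


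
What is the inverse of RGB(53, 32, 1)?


Invert: (255-R, 255-G, 255-B)
R: 255-53 = 202
G: 255-32 = 223
B: 255-1 = 254
= RGB(202, 223, 254)


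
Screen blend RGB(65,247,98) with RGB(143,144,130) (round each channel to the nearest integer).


Screen: C = 255 - (255-A)×(255-B)/255, rounded to nearest integer
R: 255 - (255-65)×(255-143)/255 = 255 - 21280/255 ≈ 255 - 83.451 = 171.549 → 172
G: 255 - (255-247)×(255-144)/255 = 255 - 888/255 ≈ 255 - 3.482 = 251.518 → 252
B: 255 - (255-98)×(255-130)/255 = 255 - 19625/255 ≈ 255 - 76.961 = 178.039 → 178
= RGB(172, 252, 178)


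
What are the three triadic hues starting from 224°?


Triadic: equally spaced at 120° intervals
H1 = 224°
H2 = (224 + 120) mod 360 = 344°
H3 = (224 + 240) mod 360 = 104°
Triadic = 224°, 344°, 104°


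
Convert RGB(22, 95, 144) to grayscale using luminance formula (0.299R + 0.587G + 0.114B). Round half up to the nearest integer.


Gray = 0.299×R + 0.587×G + 0.114×B
Gray = 0.299×22 + 0.587×95 + 0.114×144
Gray = 6.578 + 55.765 + 16.416
Gray = 78.759 → round half up → 79
Gray = 79


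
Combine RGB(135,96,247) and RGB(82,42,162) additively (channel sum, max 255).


Additive: each channel = min(255, C₁+C₂)
R: 135+82 = 217 → 217
G: 96+42 = 138 → 138
B: 247+162 = 409 → 255
= RGB(217, 138, 255)


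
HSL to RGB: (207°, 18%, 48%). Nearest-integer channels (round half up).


H=207°, S=0.18, L=0.48
C = (1-|2L-1|)×S = (1-|-0.04|)×0.18 = 0.1728
H' = H/60 = 207/60 ≈ 3.4500; X = C×(1-|H' mod 2 - 1|) = 0.09504
m = L - C/2 = 0.48 - 0.0864 = 0.3936
Sector ⌊H'⌋ = 3 → (R',G',B') = (0.0, 0.09504, 0.1728)
RGB = ((R'+m)×255, (G'+m)×255, (B'+m)×255) = (100.368, 124.6032, 144.432)
Round half up → RGB(100, 125, 144)


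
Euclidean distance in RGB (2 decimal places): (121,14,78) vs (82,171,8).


d = √[(R₁-R₂)² + (G₁-G₂)² + (B₁-B₂)²]
d = √[(121-82)² + (14-171)² + (78-8)²]
d = √[1521 + 24649 + 4900]
d = √31070
d ≈ 176.27


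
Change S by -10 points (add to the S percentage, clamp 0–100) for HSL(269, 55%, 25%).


Original S = 55%
Adjustment = -10 percentage points
New S = 55 + (-10) = 45
Clamp to [0, 100] → 45
= HSL(269°, 45%, 25%)


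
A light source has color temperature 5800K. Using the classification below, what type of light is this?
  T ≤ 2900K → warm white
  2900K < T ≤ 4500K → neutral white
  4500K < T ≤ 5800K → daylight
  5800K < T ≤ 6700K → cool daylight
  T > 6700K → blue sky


Temperature: 5800K
4500K < 5800K ≤ 5800K → daylight
Classification: daylight


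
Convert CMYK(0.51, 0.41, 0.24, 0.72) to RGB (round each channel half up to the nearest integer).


R = 255 × (1-C) × (1-K) = 255 × 0.49 × 0.28 = 34.986 → 35
G = 255 × (1-M) × (1-K) = 255 × 0.59 × 0.28 = 42.126 → 42
B = 255 × (1-Y) × (1-K) = 255 × 0.76 × 0.28 = 54.264 → 54
= RGB(35, 42, 54)


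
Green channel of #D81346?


Color: #D81346
R = D8 = 216
G = 13 = 19
B = 46 = 70
Green = 19


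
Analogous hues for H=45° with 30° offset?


Base hue: 45°
Left analog: (45 - 30) mod 360 = 15°
Right analog: (45 + 30) mod 360 = 75°
Analogous hues = 15° and 75°


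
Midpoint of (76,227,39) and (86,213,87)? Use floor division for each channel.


Midpoint: each channel = ⌊(C₁+C₂)/2⌋
R: ⌊(76+86)/2⌋ = 81
G: ⌊(227+213)/2⌋ = 220
B: ⌊(39+87)/2⌋ = 63
= RGB(81, 220, 63)


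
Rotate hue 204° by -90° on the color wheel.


New hue = (H + rotation) mod 360
New hue = (204 -90) mod 360
= 114 mod 360
= 114°


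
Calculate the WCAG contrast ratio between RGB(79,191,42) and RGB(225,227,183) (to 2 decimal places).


Linearize each sRGB channel c=v/255: c/12.92 if c ≤ 0.04045 else ((c+0.055)/1.055)^2.4
L = 0.2126×R_lin + 0.7152×G_lin + 0.0722×B_lin
Color 1 (79,191,42):
  R=79: 79/255≈0.3098 > 0.04045 → ((0.3098+0.055)/1.055)^2.4 ≈ 0.07819
  G=191: 191/255≈0.7490 > 0.04045 → ((0.7490+0.055)/1.055)^2.4 ≈ 0.52100
  B=42: 42/255≈0.1647 > 0.04045 → ((0.1647+0.055)/1.055)^2.4 ≈ 0.02315
  L1 = 0.2126×0.07819 + 0.7152×0.52100 + 0.0722×0.02315 ≈ 0.39091
Color 2 (225,227,183):
  R=225: 225/255≈0.8824 > 0.04045 → ((0.8824+0.055)/1.055)^2.4 ≈ 0.75294
  G=227: 227/255≈0.8902 > 0.04045 → ((0.8902+0.055)/1.055)^2.4 ≈ 0.76815
  B=183: 183/255≈0.7176 > 0.04045 → ((0.7176+0.055)/1.055)^2.4 ≈ 0.47353
  L2 = 0.2126×0.75294 + 0.7152×0.76815 + 0.0722×0.47353 ≈ 0.74365
Lighter = 0.74365, Darker = 0.39091
Ratio = (L_lighter + 0.05) / (L_darker + 0.05)
Ratio = (0.74365 + 0.05) / (0.39091 + 0.05) = 0.79365 / 0.44091 ≈ 1.8000
Ratio ≈ 1.80:1


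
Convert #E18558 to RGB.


E1 → 225 (R)
85 → 133 (G)
58 → 88 (B)
= RGB(225, 133, 88)


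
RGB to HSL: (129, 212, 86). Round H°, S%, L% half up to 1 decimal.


Normalize: R'=129/255≈0.5059, G'=212/255≈0.8314, B'=86/255≈0.3373
Max=212/255, Min=86/255, Δ=Max-Min=126/255
L = (Max+Min)/2 = (212+86)/510 = 298/510 = 0.58431… → L = 58.4%
L > 0.5 → S = Δ/(2-Max-Min) = 126/(510-212-86) = 126/212 = 0.59433… → S = 59.4%
(the 1/255 factors cancel in S and H, so raw channel differences can be used)
Max is G' → H = 60 × ((B-R)/Δ + 2) = 60 × ((86-129)/126 + 2)
  -43/126 + 2 = -0.3412… + 2 = 1.6587…
  H = 60 × 1.6587… = 99.523…° → H = 99.5°
= HSL(99.5°, 59.4%, 58.4%)


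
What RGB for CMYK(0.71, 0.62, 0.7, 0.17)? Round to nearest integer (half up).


R = 255 × (1-C) × (1-K) = 255 × 0.29 × 0.83 = 61.3785 → 61
G = 255 × (1-M) × (1-K) = 255 × 0.38 × 0.83 = 80.427 → 80
B = 255 × (1-Y) × (1-K) = 255 × 0.30 × 0.83 = 63.495 → 63
= RGB(61, 80, 63)


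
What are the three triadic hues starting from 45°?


Triadic: equally spaced at 120° intervals
H1 = 45°
H2 = (45 + 120) mod 360 = 165°
H3 = (45 + 240) mod 360 = 285°
Triadic = 45°, 165°, 285°


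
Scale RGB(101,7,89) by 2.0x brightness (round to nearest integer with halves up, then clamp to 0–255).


Multiply each channel by 2.0, round half up, clamp to [0, 255]
R: 101×2.0 = 202
G: 7×2.0 = 14
B: 89×2.0 = 178
= RGB(202, 14, 178)


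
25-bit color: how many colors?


Colors = 2^bits = 2^25
= 33,554,432 colors


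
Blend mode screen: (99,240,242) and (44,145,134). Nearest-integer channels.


Screen: C = 255 - (255-A)×(255-B)/255, rounded to nearest integer
R: 255 - (255-99)×(255-44)/255 = 255 - 32916/255 ≈ 255 - 129.082 = 125.918 → 126
G: 255 - (255-240)×(255-145)/255 = 255 - 1650/255 ≈ 255 - 6.471 = 248.529 → 249
B: 255 - (255-242)×(255-134)/255 = 255 - 1573/255 ≈ 255 - 6.169 = 248.831 → 249
= RGB(126, 249, 249)


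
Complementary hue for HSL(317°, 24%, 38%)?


Complement = opposite side of color wheel = hue + 180°
H' = (317 + 180) mod 360 = 137°
S and L unchanged.
= HSL(137°, 24%, 38%)


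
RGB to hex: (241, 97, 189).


R = 241 → F1 (hex)
G = 97 → 61 (hex)
B = 189 → BD (hex)
Hex = #F161BD


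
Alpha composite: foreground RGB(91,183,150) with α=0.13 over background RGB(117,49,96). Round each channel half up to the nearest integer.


C = α×F + (1-α)×B, with 1-α = 0.87
R: 0.13×91 + 0.87×117 = 11.83 + 101.79 = 113.62 → 114
G: 0.13×183 + 0.87×49 = 23.79 + 42.63 = 66.42 → 66
B: 0.13×150 + 0.87×96 = 19.50 + 83.52 = 103.02 → 103
= RGB(114, 66, 103)


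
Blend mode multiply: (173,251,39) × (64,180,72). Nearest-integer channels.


Multiply: C = A×B/255, rounded to nearest integer
R: 173×64/255 = 11072/255 ≈ 43.420 → 43
G: 251×180/255 = 45180/255 ≈ 177.176 → 177
B: 39×72/255 = 2808/255 ≈ 11.012 → 11
= RGB(43, 177, 11)


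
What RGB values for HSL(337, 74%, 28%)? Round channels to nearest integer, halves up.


H=337°, S=0.74, L=0.28
C = (1-|2L-1|)×S = (1-|-0.44|)×0.74 = 0.4144
H' = H/60 = 337/60 ≈ 5.6167; X = C×(1-|H' mod 2 - 1|) ≈ 0.1589
m = L - C/2 = 0.28 - 0.2072 = 0.0728
Sector ⌊H'⌋ = 5 → (R',G',B') = (0.4144, 0.0, ≈0.1589)
RGB = ((R'+m)×255, (G'+m)×255, (B'+m)×255) = (124.236, 18.564, 59.0716)
Round half up → RGB(124, 19, 59)


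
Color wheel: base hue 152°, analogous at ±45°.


Base hue: 152°
Left analog: (152 - 45) mod 360 = 107°
Right analog: (152 + 45) mod 360 = 197°
Analogous hues = 107° and 197°


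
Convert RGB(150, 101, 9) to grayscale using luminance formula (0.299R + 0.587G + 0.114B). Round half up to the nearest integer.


Gray = 0.299×R + 0.587×G + 0.114×B
Gray = 0.299×150 + 0.587×101 + 0.114×9
Gray = 44.850 + 59.287 + 1.026
Gray = 105.163 → round half up → 105
Gray = 105


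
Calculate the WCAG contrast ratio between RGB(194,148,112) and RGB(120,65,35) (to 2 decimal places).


Linearize each sRGB channel c=v/255: c/12.92 if c ≤ 0.04045 else ((c+0.055)/1.055)^2.4
L = 0.2126×R_lin + 0.7152×G_lin + 0.0722×B_lin
Color 1 (194,148,112):
  R=194: 194/255≈0.7608 > 0.04045 → ((0.7608+0.055)/1.055)^2.4 ≈ 0.53948
  G=148: 148/255≈0.5804 > 0.04045 → ((0.5804+0.055)/1.055)^2.4 ≈ 0.29614
  B=112: 112/255≈0.4392 > 0.04045 → ((0.4392+0.055)/1.055)^2.4 ≈ 0.16203
  L1 = 0.2126×0.53948 + 0.7152×0.29614 + 0.0722×0.16203 ≈ 0.33819
Color 2 (120,65,35):
  R=120: 120/255≈0.4706 > 0.04045 → ((0.4706+0.055)/1.055)^2.4 ≈ 0.18782
  G=65: 65/255≈0.2549 > 0.04045 → ((0.2549+0.055)/1.055)^2.4 ≈ 0.05286
  B=35: 35/255≈0.1373 > 0.04045 → ((0.1373+0.055)/1.055)^2.4 ≈ 0.01681
  L2 = 0.2126×0.18782 + 0.7152×0.05286 + 0.0722×0.01681 ≈ 0.07895
Lighter = 0.33819, Darker = 0.07895
Ratio = (L_lighter + 0.05) / (L_darker + 0.05)
Ratio = (0.33819 + 0.05) / (0.07895 + 0.05) = 0.38819 / 0.12895 ≈ 3.0104
Ratio ≈ 3.01:1


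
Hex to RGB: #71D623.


71 → 113 (R)
D6 → 214 (G)
23 → 35 (B)
= RGB(113, 214, 35)


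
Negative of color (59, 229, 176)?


Invert: (255-R, 255-G, 255-B)
R: 255-59 = 196
G: 255-229 = 26
B: 255-176 = 79
= RGB(196, 26, 79)


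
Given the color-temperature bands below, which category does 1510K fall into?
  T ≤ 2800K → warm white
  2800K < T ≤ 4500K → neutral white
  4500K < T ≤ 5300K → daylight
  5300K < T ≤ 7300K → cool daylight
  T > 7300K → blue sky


Temperature: 1510K
1510K ≤ 2800K → warm white
Classification: warm white


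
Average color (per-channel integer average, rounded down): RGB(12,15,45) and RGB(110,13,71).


Midpoint: each channel = ⌊(C₁+C₂)/2⌋
R: ⌊(12+110)/2⌋ = 61
G: ⌊(15+13)/2⌋ = 14
B: ⌊(45+71)/2⌋ = 58
= RGB(61, 14, 58)


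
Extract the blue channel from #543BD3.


Color: #543BD3
R = 54 = 84
G = 3B = 59
B = D3 = 211
Blue = 211


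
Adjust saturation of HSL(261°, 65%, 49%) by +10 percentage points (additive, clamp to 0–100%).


Original S = 65%
Adjustment = +10 percentage points
New S = 65 + (10) = 75
Clamp to [0, 100] → 75
= HSL(261°, 75%, 49%)


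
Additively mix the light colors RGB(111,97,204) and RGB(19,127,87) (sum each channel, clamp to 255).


Additive: each channel = min(255, C₁+C₂)
R: 111+19 = 130 → 130
G: 97+127 = 224 → 224
B: 204+87 = 291 → 255
= RGB(130, 224, 255)


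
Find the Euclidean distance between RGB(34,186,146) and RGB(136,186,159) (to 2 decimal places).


d = √[(R₁-R₂)² + (G₁-G₂)² + (B₁-B₂)²]
d = √[(34-136)² + (186-186)² + (146-159)²]
d = √[10404 + 0 + 169]
d = √10573
d ≈ 102.83


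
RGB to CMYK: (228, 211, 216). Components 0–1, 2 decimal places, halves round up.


R'=228/255≈0.8941, G'=211/255≈0.8275, B'=216/255≈0.8471
K = 1 - max(R',G',B') = 1 - 228/255 = 27/255 = 0.10588… → 0.11
(1-R'-K)/(1-K) simplifies to (max-R)/max with max = 228:
C = (228-228)/228 = 0/228 = 0 → 0.00
M = (228-211)/228 = 17/228 = 0.07456… → 0.07
Y = (228-216)/228 = 12/228 = 0.05263… → 0.05
= CMYK(0.00, 0.07, 0.05, 0.11)


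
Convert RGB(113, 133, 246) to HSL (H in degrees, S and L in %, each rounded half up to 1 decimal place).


Normalize: R'=113/255≈0.4431, G'=133/255≈0.5216, B'=246/255≈0.9647
Max=246/255, Min=113/255, Δ=Max-Min=133/255
L = (Max+Min)/2 = (246+113)/510 = 359/510 = 0.70392… → L = 70.4%
L > 0.5 → S = Δ/(2-Max-Min) = 133/(510-246-113) = 133/151 = 0.88079… → S = 88.1%
(the 1/255 factors cancel in S and H, so raw channel differences can be used)
Max is B' → H = 60 × ((R-G)/Δ + 4) = 60 × ((113-133)/133 + 4)
  -20/133 + 4 = -0.1503… + 4 = 3.8496…
  H = 60 × 3.8496… = 230.977…° → H = 231.0°
= HSL(231.0°, 88.1%, 70.4%)


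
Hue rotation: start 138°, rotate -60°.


New hue = (H + rotation) mod 360
New hue = (138 -60) mod 360
= 78 mod 360
= 78°


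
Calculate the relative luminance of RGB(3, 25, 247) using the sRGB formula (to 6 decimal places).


Linearize each channel (sRGB transfer function): c = v/255; c_lin = c/12.92 if c ≤ 0.04045, else ((c+0.055)/1.055)^2.4
  R: 3/255 ≈ 0.011765 ≤ 0.04045 → 0.011765/12.92 ≈ 0.000911
  G: 25/255 ≈ 0.098039 > 0.04045 → ((0.098039+0.055)/1.055)^2.4 ≈ 0.009721
  B: 247/255 ≈ 0.968627 > 0.04045 → ((0.968627+0.055)/1.055)^2.4 ≈ 0.930111
R_lin = 0.000911, G_lin = 0.009721, B_lin = 0.930111
L = 0.2126×R + 0.7152×G + 0.0722×B
L = 0.2126×0.000911 + 0.7152×0.009721 + 0.0722×0.930111
L ≈ 0.074300


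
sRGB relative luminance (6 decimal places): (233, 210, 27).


Linearize each channel (sRGB transfer function): c = v/255; c_lin = c/12.92 if c ≤ 0.04045, else ((c+0.055)/1.055)^2.4
  R: 233/255 ≈ 0.913725 > 0.04045 → ((0.913725+0.055)/1.055)^2.4 ≈ 0.814847
  G: 210/255 ≈ 0.823529 > 0.04045 → ((0.823529+0.055)/1.055)^2.4 ≈ 0.644480
  B: 27/255 ≈ 0.105882 > 0.04045 → ((0.105882+0.055)/1.055)^2.4 ≈ 0.010960
R_lin = 0.814847, G_lin = 0.644480, B_lin = 0.010960
L = 0.2126×R + 0.7152×G + 0.0722×B
L = 0.2126×0.814847 + 0.7152×0.644480 + 0.0722×0.010960
L ≈ 0.634960


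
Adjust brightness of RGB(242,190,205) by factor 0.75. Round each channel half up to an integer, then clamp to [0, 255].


Multiply each channel by 0.75, round half up, clamp to [0, 255]
R: 242×0.75 = 181.5 → round → 182
G: 190×0.75 = 142.5 → round → 143
B: 205×0.75 = 153.75 → round → 154
= RGB(182, 143, 154)


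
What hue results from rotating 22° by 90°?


New hue = (H + rotation) mod 360
New hue = (22 + 90) mod 360
= 112 mod 360
= 112°


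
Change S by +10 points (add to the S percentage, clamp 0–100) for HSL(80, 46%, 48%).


Original S = 46%
Adjustment = +10 percentage points
New S = 46 + (10) = 56
Clamp to [0, 100] → 56
= HSL(80°, 56%, 48%)


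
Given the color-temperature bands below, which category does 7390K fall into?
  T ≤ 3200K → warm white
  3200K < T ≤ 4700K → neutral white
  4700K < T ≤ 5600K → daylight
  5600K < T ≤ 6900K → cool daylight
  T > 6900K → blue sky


Temperature: 7390K
7390K > 6900K → blue sky
Classification: blue sky


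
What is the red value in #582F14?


Color: #582F14
R = 58 = 88
G = 2F = 47
B = 14 = 20
Red = 88


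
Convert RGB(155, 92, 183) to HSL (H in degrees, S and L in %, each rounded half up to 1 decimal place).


Normalize: R'=155/255≈0.6078, G'=92/255≈0.3608, B'=183/255≈0.7176
Max=183/255, Min=92/255, Δ=Max-Min=91/255
L = (Max+Min)/2 = (183+92)/510 = 275/510 = 0.53921… → L = 53.9%
L > 0.5 → S = Δ/(2-Max-Min) = 91/(510-183-92) = 91/235 = 0.38723… → S = 38.7%
(the 1/255 factors cancel in S and H, so raw channel differences can be used)
Max is B' → H = 60 × ((R-G)/Δ + 4) = 60 × ((155-92)/91 + 4)
  63/91 + 4 = 0.6923… + 4 = 4.6923…
  H = 60 × 4.6923… = 281.538…° → H = 281.5°
= HSL(281.5°, 38.7%, 53.9%)


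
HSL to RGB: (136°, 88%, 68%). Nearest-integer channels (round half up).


H=136°, S=0.88, L=0.68
C = (1-|2L-1|)×S = (1-|0.36|)×0.88 = 0.5632
H' = H/60 = 136/60 ≈ 2.2667; X = C×(1-|H' mod 2 - 1|) ≈ 0.1502
m = L - C/2 = 0.68 - 0.2816 = 0.3984
Sector ⌊H'⌋ = 2 → (R',G',B') = (0.0, 0.5632, ≈0.1502)
RGB = ((R'+m)×255, (G'+m)×255, (B'+m)×255) = (101.592, 245.208, 139.8896)
Round half up → RGB(102, 245, 140)


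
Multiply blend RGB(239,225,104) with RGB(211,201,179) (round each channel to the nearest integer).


Multiply: C = A×B/255, rounded to nearest integer
R: 239×211/255 = 50429/255 ≈ 197.761 → 198
G: 225×201/255 = 45225/255 ≈ 177.353 → 177
B: 104×179/255 = 18616/255 ≈ 73.004 → 73
= RGB(198, 177, 73)


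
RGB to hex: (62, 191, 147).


R = 62 → 3E (hex)
G = 191 → BF (hex)
B = 147 → 93 (hex)
Hex = #3EBF93


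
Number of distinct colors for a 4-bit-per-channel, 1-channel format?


Total bits = 4 bits/channel × 1 channels = 4 bits
Distinct colors = 2^4
= 16 colors


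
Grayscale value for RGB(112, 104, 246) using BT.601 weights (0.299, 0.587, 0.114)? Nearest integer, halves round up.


Gray = 0.299×R + 0.587×G + 0.114×B
Gray = 0.299×112 + 0.587×104 + 0.114×246
Gray = 33.488 + 61.048 + 28.044
Gray = 122.580 → round half up → 123
Gray = 123


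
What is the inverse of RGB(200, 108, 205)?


Invert: (255-R, 255-G, 255-B)
R: 255-200 = 55
G: 255-108 = 147
B: 255-205 = 50
= RGB(55, 147, 50)


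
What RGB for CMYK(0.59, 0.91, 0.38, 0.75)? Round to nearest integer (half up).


R = 255 × (1-C) × (1-K) = 255 × 0.41 × 0.25 = 26.1375 → 26
G = 255 × (1-M) × (1-K) = 255 × 0.09 × 0.25 = 5.7375 → 6
B = 255 × (1-Y) × (1-K) = 255 × 0.62 × 0.25 = 39.525 → 40
= RGB(26, 6, 40)


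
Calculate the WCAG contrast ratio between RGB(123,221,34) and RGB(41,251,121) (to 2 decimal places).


Linearize each sRGB channel c=v/255: c/12.92 if c ≤ 0.04045 else ((c+0.055)/1.055)^2.4
L = 0.2126×R_lin + 0.7152×G_lin + 0.0722×B_lin
Color 1 (123,221,34):
  R=123: 123/255≈0.4824 > 0.04045 → ((0.4824+0.055)/1.055)^2.4 ≈ 0.19807
  G=221: 221/255≈0.8667 > 0.04045 → ((0.8667+0.055)/1.055)^2.4 ≈ 0.72306
  B=34: 34/255≈0.1333 > 0.04045 → ((0.1333+0.055)/1.055)^2.4 ≈ 0.01600
  L1 = 0.2126×0.19807 + 0.7152×0.72306 + 0.0722×0.01600 ≈ 0.56039
Color 2 (41,251,121):
  R=41: 41/255≈0.1608 > 0.04045 → ((0.1608+0.055)/1.055)^2.4 ≈ 0.02217
  G=251: 251/255≈0.9843 > 0.04045 → ((0.9843+0.055)/1.055)^2.4 ≈ 0.96469
  B=121: 121/255≈0.4745 > 0.04045 → ((0.4745+0.055)/1.055)^2.4 ≈ 0.19120
  L2 = 0.2126×0.02217 + 0.7152×0.96469 + 0.0722×0.19120 ≈ 0.70846
Lighter = 0.70846, Darker = 0.56039
Ratio = (L_lighter + 0.05) / (L_darker + 0.05)
Ratio = (0.70846 + 0.05) / (0.56039 + 0.05) = 0.75846 / 0.61039 ≈ 1.2426
Ratio ≈ 1.24:1


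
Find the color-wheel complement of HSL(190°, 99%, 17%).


Complement = opposite side of color wheel = hue + 180°
H' = (190 + 180) mod 360 = 10°
S and L unchanged.
= HSL(10°, 99%, 17%)


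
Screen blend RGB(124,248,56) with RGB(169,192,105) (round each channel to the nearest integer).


Screen: C = 255 - (255-A)×(255-B)/255, rounded to nearest integer
R: 255 - (255-124)×(255-169)/255 = 255 - 11266/255 ≈ 255 - 44.180 = 210.820 → 211
G: 255 - (255-248)×(255-192)/255 = 255 - 441/255 ≈ 255 - 1.729 = 253.271 → 253
B: 255 - (255-56)×(255-105)/255 = 255 - 29850/255 ≈ 255 - 117.059 = 137.941 → 138
= RGB(211, 253, 138)


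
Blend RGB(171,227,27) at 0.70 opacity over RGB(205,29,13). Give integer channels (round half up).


C = α×F + (1-α)×B, with 1-α = 0.30
R: 0.70×171 + 0.30×205 = 119.70 + 61.50 = 181.20 → 181
G: 0.70×227 + 0.30×29 = 158.90 + 8.70 = 167.60 → 168
B: 0.70×27 + 0.30×13 = 18.90 + 3.90 = 22.80 → 23
= RGB(181, 168, 23)


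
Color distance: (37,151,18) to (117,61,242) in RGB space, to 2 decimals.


d = √[(R₁-R₂)² + (G₁-G₂)² + (B₁-B₂)²]
d = √[(37-117)² + (151-61)² + (18-242)²]
d = √[6400 + 8100 + 50176]
d = √64676
d ≈ 254.31


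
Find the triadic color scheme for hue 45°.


Triadic: equally spaced at 120° intervals
H1 = 45°
H2 = (45 + 120) mod 360 = 165°
H3 = (45 + 240) mod 360 = 285°
Triadic = 45°, 165°, 285°


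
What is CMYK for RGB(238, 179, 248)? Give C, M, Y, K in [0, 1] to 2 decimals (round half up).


R'=238/255≈0.9333, G'=179/255≈0.7020, B'=248/255≈0.9725
K = 1 - max(R',G',B') = 1 - 248/255 = 7/255 = 0.02745… → 0.03
(1-R'-K)/(1-K) simplifies to (max-R)/max with max = 248:
C = (248-238)/248 = 10/248 = 0.04032… → 0.04
M = (248-179)/248 = 69/248 = 0.27822… → 0.28
Y = (248-248)/248 = 0/248 = 0 → 0.00
= CMYK(0.04, 0.28, 0.00, 0.03)


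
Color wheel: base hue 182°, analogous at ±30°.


Base hue: 182°
Left analog: (182 - 30) mod 360 = 152°
Right analog: (182 + 30) mod 360 = 212°
Analogous hues = 152° and 212°


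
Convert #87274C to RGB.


87 → 135 (R)
27 → 39 (G)
4C → 76 (B)
= RGB(135, 39, 76)


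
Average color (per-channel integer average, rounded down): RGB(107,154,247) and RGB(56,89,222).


Midpoint: each channel = ⌊(C₁+C₂)/2⌋
R: ⌊(107+56)/2⌋ = 81
G: ⌊(154+89)/2⌋ = 121
B: ⌊(247+222)/2⌋ = 234
= RGB(81, 121, 234)


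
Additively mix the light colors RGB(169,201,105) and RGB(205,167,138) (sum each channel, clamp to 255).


Additive: each channel = min(255, C₁+C₂)
R: 169+205 = 374 → 255
G: 201+167 = 368 → 255
B: 105+138 = 243 → 243
= RGB(255, 255, 243)


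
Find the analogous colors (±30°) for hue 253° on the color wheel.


Base hue: 253°
Left analog: (253 - 30) mod 360 = 223°
Right analog: (253 + 30) mod 360 = 283°
Analogous hues = 223° and 283°


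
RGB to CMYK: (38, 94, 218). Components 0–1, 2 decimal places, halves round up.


R'=38/255≈0.1490, G'=94/255≈0.3686, B'=218/255≈0.8549
K = 1 - max(R',G',B') = 1 - 218/255 = 37/255 = 0.14509… → 0.15
(1-R'-K)/(1-K) simplifies to (max-R)/max with max = 218:
C = (218-38)/218 = 180/218 = 0.82568… → 0.83
M = (218-94)/218 = 124/218 = 0.56880… → 0.57
Y = (218-218)/218 = 0/218 = 0 → 0.00
= CMYK(0.83, 0.57, 0.00, 0.15)


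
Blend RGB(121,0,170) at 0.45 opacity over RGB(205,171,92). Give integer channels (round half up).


C = α×F + (1-α)×B, with 1-α = 0.55
R: 0.45×121 + 0.55×205 = 54.45 + 112.75 = 167.20 → 167
G: 0.45×0 + 0.55×171 = 0.00 + 94.05 = 94.05 → 94
B: 0.45×170 + 0.55×92 = 76.50 + 50.60 = 127.10 → 127
= RGB(167, 94, 127)


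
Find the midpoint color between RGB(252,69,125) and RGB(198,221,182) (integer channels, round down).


Midpoint: each channel = ⌊(C₁+C₂)/2⌋
R: ⌊(252+198)/2⌋ = 225
G: ⌊(69+221)/2⌋ = 145
B: ⌊(125+182)/2⌋ = 153
= RGB(225, 145, 153)


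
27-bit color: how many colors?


Colors = 2^bits = 2^27
= 134,217,728 colors


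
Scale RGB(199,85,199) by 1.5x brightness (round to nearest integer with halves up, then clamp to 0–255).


Multiply each channel by 1.5, round half up, clamp to [0, 255]
R: 199×1.5 = 298.5 → round → 299 → clamp → 255
G: 85×1.5 = 127.5 → round → 128
B: 199×1.5 = 298.5 → round → 299 → clamp → 255
= RGB(255, 128, 255)


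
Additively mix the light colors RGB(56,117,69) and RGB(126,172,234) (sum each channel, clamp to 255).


Additive: each channel = min(255, C₁+C₂)
R: 56+126 = 182 → 182
G: 117+172 = 289 → 255
B: 69+234 = 303 → 255
= RGB(182, 255, 255)


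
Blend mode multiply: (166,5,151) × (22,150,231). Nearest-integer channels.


Multiply: C = A×B/255, rounded to nearest integer
R: 166×22/255 = 3652/255 ≈ 14.322 → 14
G: 5×150/255 = 750/255 ≈ 2.941 → 3
B: 151×231/255 = 34881/255 ≈ 136.788 → 137
= RGB(14, 3, 137)


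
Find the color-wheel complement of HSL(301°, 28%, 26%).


Complement = opposite side of color wheel = hue + 180°
H' = (301 + 180) mod 360 = 121°
S and L unchanged.
= HSL(121°, 28%, 26%)


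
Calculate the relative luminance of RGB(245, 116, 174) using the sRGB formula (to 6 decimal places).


Linearize each channel (sRGB transfer function): c = v/255; c_lin = c/12.92 if c ≤ 0.04045, else ((c+0.055)/1.055)^2.4
  R: 245/255 ≈ 0.960784 > 0.04045 → ((0.960784+0.055)/1.055)^2.4 ≈ 0.913099
  G: 116/255 ≈ 0.454902 > 0.04045 → ((0.454902+0.055)/1.055)^2.4 ≈ 0.174647
  B: 174/255 ≈ 0.682353 > 0.04045 → ((0.682353+0.055)/1.055)^2.4 ≈ 0.423268
R_lin = 0.913099, G_lin = 0.174647, B_lin = 0.423268
L = 0.2126×R + 0.7152×G + 0.0722×B
L = 0.2126×0.913099 + 0.7152×0.174647 + 0.0722×0.423268
L ≈ 0.349593


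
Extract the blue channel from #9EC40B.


Color: #9EC40B
R = 9E = 158
G = C4 = 196
B = 0B = 11
Blue = 11


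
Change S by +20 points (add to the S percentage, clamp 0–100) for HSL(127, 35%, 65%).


Original S = 35%
Adjustment = +20 percentage points
New S = 35 + (20) = 55
Clamp to [0, 100] → 55
= HSL(127°, 55%, 65%)


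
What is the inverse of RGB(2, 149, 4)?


Invert: (255-R, 255-G, 255-B)
R: 255-2 = 253
G: 255-149 = 106
B: 255-4 = 251
= RGB(253, 106, 251)


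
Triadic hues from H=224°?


Triadic: equally spaced at 120° intervals
H1 = 224°
H2 = (224 + 120) mod 360 = 344°
H3 = (224 + 240) mod 360 = 104°
Triadic = 224°, 344°, 104°


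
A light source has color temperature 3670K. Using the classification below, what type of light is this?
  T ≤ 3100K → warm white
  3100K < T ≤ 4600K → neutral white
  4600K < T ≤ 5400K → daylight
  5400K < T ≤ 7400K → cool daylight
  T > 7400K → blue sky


Temperature: 3670K
3100K < 3670K ≤ 4600K → neutral white
Classification: neutral white


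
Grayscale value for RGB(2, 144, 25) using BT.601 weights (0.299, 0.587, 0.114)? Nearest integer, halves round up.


Gray = 0.299×R + 0.587×G + 0.114×B
Gray = 0.299×2 + 0.587×144 + 0.114×25
Gray = 0.598 + 84.528 + 2.850
Gray = 87.976 → round half up → 88
Gray = 88


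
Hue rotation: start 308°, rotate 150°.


New hue = (H + rotation) mod 360
New hue = (308 + 150) mod 360
= 458 mod 360
= 98°


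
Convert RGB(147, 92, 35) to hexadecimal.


R = 147 → 93 (hex)
G = 92 → 5C (hex)
B = 35 → 23 (hex)
Hex = #935C23


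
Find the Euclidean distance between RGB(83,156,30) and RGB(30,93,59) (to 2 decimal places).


d = √[(R₁-R₂)² + (G₁-G₂)² + (B₁-B₂)²]
d = √[(83-30)² + (156-93)² + (30-59)²]
d = √[2809 + 3969 + 841]
d = √7619
d ≈ 87.29


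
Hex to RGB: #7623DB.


76 → 118 (R)
23 → 35 (G)
DB → 219 (B)
= RGB(118, 35, 219)


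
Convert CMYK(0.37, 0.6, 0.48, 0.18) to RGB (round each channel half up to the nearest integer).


R = 255 × (1-C) × (1-K) = 255 × 0.63 × 0.82 = 131.733 → 132
G = 255 × (1-M) × (1-K) = 255 × 0.40 × 0.82 = 83.64 → 84
B = 255 × (1-Y) × (1-K) = 255 × 0.52 × 0.82 = 108.732 → 109
= RGB(132, 84, 109)


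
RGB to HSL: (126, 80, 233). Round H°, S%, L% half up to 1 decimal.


Normalize: R'=126/255≈0.4941, G'=80/255≈0.3137, B'=233/255≈0.9137
Max=233/255, Min=80/255, Δ=Max-Min=153/255
L = (Max+Min)/2 = (233+80)/510 = 313/510 = 0.61372… → L = 61.4%
L > 0.5 → S = Δ/(2-Max-Min) = 153/(510-233-80) = 153/197 = 0.77664… → S = 77.7%
(the 1/255 factors cancel in S and H, so raw channel differences can be used)
Max is B' → H = 60 × ((R-G)/Δ + 4) = 60 × ((126-80)/153 + 4)
  46/153 + 4 = 0.3006… + 4 = 4.3006…
  H = 60 × 4.3006… = 258.039…° → H = 258.0°
= HSL(258.0°, 77.7%, 61.4%)


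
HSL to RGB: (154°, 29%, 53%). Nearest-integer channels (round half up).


H=154°, S=0.29, L=0.53
C = (1-|2L-1|)×S = (1-|0.06|)×0.29 = 0.2726
H' = H/60 = 154/60 ≈ 2.5667; X = C×(1-|H' mod 2 - 1|) ≈ 0.1545
m = L - C/2 = 0.53 - 0.1363 = 0.3937
Sector ⌊H'⌋ = 2 → (R',G',B') = (0.0, 0.2726, ≈0.1545)
RGB = ((R'+m)×255, (G'+m)×255, (B'+m)×255) = (100.3935, 169.9065, 139.7842)
Round half up → RGB(100, 170, 140)


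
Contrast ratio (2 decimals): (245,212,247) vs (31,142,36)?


Linearize each sRGB channel c=v/255: c/12.92 if c ≤ 0.04045 else ((c+0.055)/1.055)^2.4
L = 0.2126×R_lin + 0.7152×G_lin + 0.0722×B_lin
Color 1 (245,212,247):
  R=245: 245/255≈0.9608 > 0.04045 → ((0.9608+0.055)/1.055)^2.4 ≈ 0.91310
  G=212: 212/255≈0.8314 > 0.04045 → ((0.8314+0.055)/1.055)^2.4 ≈ 0.65837
  B=247: 247/255≈0.9686 > 0.04045 → ((0.9686+0.055)/1.055)^2.4 ≈ 0.93011
  L1 = 0.2126×0.91310 + 0.7152×0.65837 + 0.0722×0.93011 ≈ 0.73215
Color 2 (31,142,36):
  R=31: 31/255≈0.1216 > 0.04045 → ((0.1216+0.055)/1.055)^2.4 ≈ 0.01370
  G=142: 142/255≈0.5569 > 0.04045 → ((0.5569+0.055)/1.055)^2.4 ≈ 0.27050
  B=36: 36/255≈0.1412 > 0.04045 → ((0.1412+0.055)/1.055)^2.4 ≈ 0.01764
  L2 = 0.2126×0.01370 + 0.7152×0.27050 + 0.0722×0.01764 ≈ 0.19765
Lighter = 0.73215, Darker = 0.19765
Ratio = (L_lighter + 0.05) / (L_darker + 0.05)
Ratio = (0.73215 + 0.05) / (0.19765 + 0.05) = 0.78215 / 0.24765 ≈ 3.1583
Ratio ≈ 3.16:1


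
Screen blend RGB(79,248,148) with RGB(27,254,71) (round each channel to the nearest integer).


Screen: C = 255 - (255-A)×(255-B)/255, rounded to nearest integer
R: 255 - (255-79)×(255-27)/255 = 255 - 40128/255 ≈ 255 - 157.365 = 97.635 → 98
G: 255 - (255-248)×(255-254)/255 = 255 - 7/255 ≈ 255 - 0.027 = 254.973 → 255
B: 255 - (255-148)×(255-71)/255 = 255 - 19688/255 ≈ 255 - 77.208 = 177.792 → 178
= RGB(98, 255, 178)


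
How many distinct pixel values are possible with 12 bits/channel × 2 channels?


Total bits = 12 bits/channel × 2 channels = 24 bits
Distinct pixel values = 2^24
= 16,777,216 pixel values


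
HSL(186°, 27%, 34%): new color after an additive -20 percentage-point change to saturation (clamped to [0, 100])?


Original S = 27%
Adjustment = -20 percentage points
New S = 27 + (-20) = 7
Clamp to [0, 100] → 7
= HSL(186°, 7%, 34%)


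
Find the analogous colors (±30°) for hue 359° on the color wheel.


Base hue: 359°
Left analog: (359 - 30) mod 360 = 329°
Right analog: (359 + 30) mod 360 = 29°
Analogous hues = 329° and 29°


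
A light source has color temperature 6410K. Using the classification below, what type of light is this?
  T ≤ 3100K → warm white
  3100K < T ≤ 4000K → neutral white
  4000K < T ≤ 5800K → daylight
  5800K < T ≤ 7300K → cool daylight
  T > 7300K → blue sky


Temperature: 6410K
5800K < 6410K ≤ 7300K → cool daylight
Classification: cool daylight


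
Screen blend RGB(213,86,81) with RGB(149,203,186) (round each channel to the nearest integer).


Screen: C = 255 - (255-A)×(255-B)/255, rounded to nearest integer
R: 255 - (255-213)×(255-149)/255 = 255 - 4452/255 ≈ 255 - 17.459 = 237.541 → 238
G: 255 - (255-86)×(255-203)/255 = 255 - 8788/255 ≈ 255 - 34.463 = 220.537 → 221
B: 255 - (255-81)×(255-186)/255 = 255 - 12006/255 ≈ 255 - 47.082 = 207.918 → 208
= RGB(238, 221, 208)


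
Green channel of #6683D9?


Color: #6683D9
R = 66 = 102
G = 83 = 131
B = D9 = 217
Green = 131


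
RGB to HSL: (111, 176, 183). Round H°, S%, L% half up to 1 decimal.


Normalize: R'=111/255≈0.4353, G'=176/255≈0.6902, B'=183/255≈0.7176
Max=183/255, Min=111/255, Δ=Max-Min=72/255
L = (Max+Min)/2 = (183+111)/510 = 294/510 = 0.57647… → L = 57.6%
L > 0.5 → S = Δ/(2-Max-Min) = 72/(510-183-111) = 72/216 = 0.33333… → S = 33.3%
(the 1/255 factors cancel in S and H, so raw channel differences can be used)
Max is B' → H = 60 × ((R-G)/Δ + 4) = 60 × ((111-176)/72 + 4)
  -65/72 + 4 = -0.9027… + 4 = 3.0972…
  H = 60 × 3.0972… = 185.833…° → H = 185.8°
= HSL(185.8°, 33.3%, 57.6%)


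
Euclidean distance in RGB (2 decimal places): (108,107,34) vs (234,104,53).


d = √[(R₁-R₂)² + (G₁-G₂)² + (B₁-B₂)²]
d = √[(108-234)² + (107-104)² + (34-53)²]
d = √[15876 + 9 + 361]
d = √16246
d ≈ 127.46


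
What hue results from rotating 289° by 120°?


New hue = (H + rotation) mod 360
New hue = (289 + 120) mod 360
= 409 mod 360
= 49°


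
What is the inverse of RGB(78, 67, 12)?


Invert: (255-R, 255-G, 255-B)
R: 255-78 = 177
G: 255-67 = 188
B: 255-12 = 243
= RGB(177, 188, 243)


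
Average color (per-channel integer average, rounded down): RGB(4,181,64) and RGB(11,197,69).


Midpoint: each channel = ⌊(C₁+C₂)/2⌋
R: ⌊(4+11)/2⌋ = 7
G: ⌊(181+197)/2⌋ = 189
B: ⌊(64+69)/2⌋ = 66
= RGB(7, 189, 66)


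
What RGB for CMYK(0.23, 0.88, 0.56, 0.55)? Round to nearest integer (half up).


R = 255 × (1-C) × (1-K) = 255 × 0.77 × 0.45 = 88.3575 → 88
G = 255 × (1-M) × (1-K) = 255 × 0.12 × 0.45 = 13.77 → 14
B = 255 × (1-Y) × (1-K) = 255 × 0.44 × 0.45 = 50.49 → 50
= RGB(88, 14, 50)


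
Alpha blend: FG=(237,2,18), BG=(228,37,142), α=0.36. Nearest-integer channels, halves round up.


C = α×F + (1-α)×B, with 1-α = 0.64
R: 0.36×237 + 0.64×228 = 85.32 + 145.92 = 231.24 → 231
G: 0.36×2 + 0.64×37 = 0.72 + 23.68 = 24.40 → 24
B: 0.36×18 + 0.64×142 = 6.48 + 90.88 = 97.36 → 97
= RGB(231, 24, 97)


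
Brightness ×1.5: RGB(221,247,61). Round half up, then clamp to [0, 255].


Multiply each channel by 1.5, round half up, clamp to [0, 255]
R: 221×1.5 = 331.5 → round → 332 → clamp → 255
G: 247×1.5 = 370.5 → round → 371 → clamp → 255
B: 61×1.5 = 91.5 → round → 92
= RGB(255, 255, 92)


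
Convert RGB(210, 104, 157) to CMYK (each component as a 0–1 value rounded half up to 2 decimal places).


R'=210/255≈0.8235, G'=104/255≈0.4078, B'=157/255≈0.6157
K = 1 - max(R',G',B') = 1 - 210/255 = 45/255 = 0.17647… → 0.18
(1-R'-K)/(1-K) simplifies to (max-R)/max with max = 210:
C = (210-210)/210 = 0/210 = 0 → 0.00
M = (210-104)/210 = 106/210 = 0.50476… → 0.50
Y = (210-157)/210 = 53/210 = 0.25238… → 0.25
= CMYK(0.00, 0.50, 0.25, 0.18)


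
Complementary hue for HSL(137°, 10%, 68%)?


Complement = opposite side of color wheel = hue + 180°
H' = (137 + 180) mod 360 = 317°
S and L unchanged.
= HSL(317°, 10%, 68%)


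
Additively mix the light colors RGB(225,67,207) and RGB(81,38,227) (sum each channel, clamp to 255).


Additive: each channel = min(255, C₁+C₂)
R: 225+81 = 306 → 255
G: 67+38 = 105 → 105
B: 207+227 = 434 → 255
= RGB(255, 105, 255)


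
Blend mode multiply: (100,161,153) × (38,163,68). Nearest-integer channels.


Multiply: C = A×B/255, rounded to nearest integer
R: 100×38/255 = 3800/255 ≈ 14.902 → 15
G: 161×163/255 = 26243/255 ≈ 102.914 → 103
B: 153×68/255 = 10404/255 ≈ 40.800 → 41
= RGB(15, 103, 41)


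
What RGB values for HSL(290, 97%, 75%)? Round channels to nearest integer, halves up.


H=290°, S=0.97, L=0.75
C = (1-|2L-1|)×S = (1-|0.50|)×0.97 = 0.485
H' = H/60 = 290/60 ≈ 4.8333; X = C×(1-|H' mod 2 - 1|) ≈ 0.4042
m = L - C/2 = 0.75 - 0.2425 = 0.5075
Sector ⌊H'⌋ = 4 → (R',G',B') = (≈0.4042, 0.0, 0.485)
RGB = ((R'+m)×255, (G'+m)×255, (B'+m)×255) = (232.475, 129.4125, 253.0875)
Round half up → RGB(232, 129, 253)


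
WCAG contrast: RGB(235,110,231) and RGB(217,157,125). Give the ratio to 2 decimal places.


Linearize each sRGB channel c=v/255: c/12.92 if c ≤ 0.04045 else ((c+0.055)/1.055)^2.4
L = 0.2126×R_lin + 0.7152×G_lin + 0.0722×B_lin
Color 1 (235,110,231):
  R=235: 235/255≈0.9216 > 0.04045 → ((0.9216+0.055)/1.055)^2.4 ≈ 0.83077
  G=110: 110/255≈0.4314 > 0.04045 → ((0.4314+0.055)/1.055)^2.4 ≈ 0.15593
  B=231: 231/255≈0.9059 > 0.04045 → ((0.9059+0.055)/1.055)^2.4 ≈ 0.79910
  L1 = 0.2126×0.83077 + 0.7152×0.15593 + 0.0722×0.79910 ≈ 0.34584
Color 2 (217,157,125):
  R=217: 217/255≈0.8510 > 0.04045 → ((0.8510+0.055)/1.055)^2.4 ≈ 0.69387
  G=157: 157/255≈0.6157 > 0.04045 → ((0.6157+0.055)/1.055)^2.4 ≈ 0.33716
  B=125: 125/255≈0.4902 > 0.04045 → ((0.4902+0.055)/1.055)^2.4 ≈ 0.20508
  L2 = 0.2126×0.69387 + 0.7152×0.33716 + 0.0722×0.20508 ≈ 0.40346
Lighter = 0.40346, Darker = 0.34584
Ratio = (L_lighter + 0.05) / (L_darker + 0.05)
Ratio = (0.40346 + 0.05) / (0.34584 + 0.05) = 0.45346 / 0.39584 ≈ 1.1456
Ratio ≈ 1.15:1


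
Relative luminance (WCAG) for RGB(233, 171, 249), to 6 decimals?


Linearize each channel (sRGB transfer function): c = v/255; c_lin = c/12.92 if c ≤ 0.04045, else ((c+0.055)/1.055)^2.4
  R: 233/255 ≈ 0.913725 > 0.04045 → ((0.913725+0.055)/1.055)^2.4 ≈ 0.814847
  G: 171/255 ≈ 0.670588 > 0.04045 → ((0.670588+0.055)/1.055)^2.4 ≈ 0.407240
  B: 249/255 ≈ 0.976471 > 0.04045 → ((0.976471+0.055)/1.055)^2.4 ≈ 0.947307
R_lin = 0.814847, G_lin = 0.407240, B_lin = 0.947307
L = 0.2126×R + 0.7152×G + 0.0722×B
L = 0.2126×0.814847 + 0.7152×0.407240 + 0.0722×0.947307
L ≈ 0.532890


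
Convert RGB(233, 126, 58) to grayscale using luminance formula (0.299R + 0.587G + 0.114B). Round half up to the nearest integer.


Gray = 0.299×R + 0.587×G + 0.114×B
Gray = 0.299×233 + 0.587×126 + 0.114×58
Gray = 69.667 + 73.962 + 6.612
Gray = 150.241 → round half up → 150
Gray = 150


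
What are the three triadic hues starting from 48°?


Triadic: equally spaced at 120° intervals
H1 = 48°
H2 = (48 + 120) mod 360 = 168°
H3 = (48 + 240) mod 360 = 288°
Triadic = 48°, 168°, 288°


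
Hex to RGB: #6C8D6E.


6C → 108 (R)
8D → 141 (G)
6E → 110 (B)
= RGB(108, 141, 110)


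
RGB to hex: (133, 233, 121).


R = 133 → 85 (hex)
G = 233 → E9 (hex)
B = 121 → 79 (hex)
Hex = #85E979


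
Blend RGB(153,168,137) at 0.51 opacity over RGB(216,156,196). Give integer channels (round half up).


C = α×F + (1-α)×B, with 1-α = 0.49
R: 0.51×153 + 0.49×216 = 78.03 + 105.84 = 183.87 → 184
G: 0.51×168 + 0.49×156 = 85.68 + 76.44 = 162.12 → 162
B: 0.51×137 + 0.49×196 = 69.87 + 96.04 = 165.91 → 166
= RGB(184, 162, 166)


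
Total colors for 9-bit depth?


Colors = 2^bits = 2^9
= 512 colors


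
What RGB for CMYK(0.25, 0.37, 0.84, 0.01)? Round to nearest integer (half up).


R = 255 × (1-C) × (1-K) = 255 × 0.75 × 0.99 = 189.3375 → 189
G = 255 × (1-M) × (1-K) = 255 × 0.63 × 0.99 = 159.0435 → 159
B = 255 × (1-Y) × (1-K) = 255 × 0.16 × 0.99 = 40.392 → 40
= RGB(189, 159, 40)


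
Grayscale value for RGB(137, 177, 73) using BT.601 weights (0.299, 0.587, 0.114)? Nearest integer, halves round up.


Gray = 0.299×R + 0.587×G + 0.114×B
Gray = 0.299×137 + 0.587×177 + 0.114×73
Gray = 40.963 + 103.899 + 8.322
Gray = 153.184 → round half up → 153
Gray = 153


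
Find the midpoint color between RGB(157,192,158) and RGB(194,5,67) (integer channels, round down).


Midpoint: each channel = ⌊(C₁+C₂)/2⌋
R: ⌊(157+194)/2⌋ = 175
G: ⌊(192+5)/2⌋ = 98
B: ⌊(158+67)/2⌋ = 112
= RGB(175, 98, 112)


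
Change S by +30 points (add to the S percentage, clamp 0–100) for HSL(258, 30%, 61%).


Original S = 30%
Adjustment = +30 percentage points
New S = 30 + (30) = 60
Clamp to [0, 100] → 60
= HSL(258°, 60%, 61%)


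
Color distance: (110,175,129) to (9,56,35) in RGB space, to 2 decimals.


d = √[(R₁-R₂)² + (G₁-G₂)² + (B₁-B₂)²]
d = √[(110-9)² + (175-56)² + (129-35)²]
d = √[10201 + 14161 + 8836]
d = √33198
d ≈ 182.20
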